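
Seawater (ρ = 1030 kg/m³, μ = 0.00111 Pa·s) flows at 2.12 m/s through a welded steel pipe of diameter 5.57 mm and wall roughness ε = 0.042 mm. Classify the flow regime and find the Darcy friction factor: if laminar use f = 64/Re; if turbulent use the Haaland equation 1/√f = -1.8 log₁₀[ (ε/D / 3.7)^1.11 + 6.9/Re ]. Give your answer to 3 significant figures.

Re = ρVD/μ = 1030·2.12·0.00557/0.00111 = 1.096e+04.
Re > 4000 → turbulent. ε/D = 4.2e-05/0.00557 = 0.00754; Haaland: 1/√f = -1.8 log₁₀[0.00103 + 0.00063] = 5.004, so f = 0.03994.

f ≈ 0.0399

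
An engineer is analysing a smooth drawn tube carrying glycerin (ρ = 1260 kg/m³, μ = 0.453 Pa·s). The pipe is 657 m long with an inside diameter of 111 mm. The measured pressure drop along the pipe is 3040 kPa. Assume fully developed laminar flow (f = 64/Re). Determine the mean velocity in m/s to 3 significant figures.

V ≈ 3.93 m/s

For laminar flow, f = 64/Re with Re = ρVD/μ, so Darcy-Weisbach reduces to ΔP = 32μLV/D². Solving for V: V = ΔP·D²/(32μL) = 3.04e+06·(0.111)²/(32·0.453·657) = 3.933 m/s.
Check: Re = ρVD/μ = 1260·3.933·0.111/0.453 = 1214 < 2300, so the laminar assumption holds.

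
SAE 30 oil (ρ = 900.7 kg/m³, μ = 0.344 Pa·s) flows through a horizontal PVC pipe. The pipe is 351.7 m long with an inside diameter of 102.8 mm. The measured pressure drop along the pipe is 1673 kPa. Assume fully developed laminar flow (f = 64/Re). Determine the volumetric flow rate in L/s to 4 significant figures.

For laminar flow, f = 64/Re with Re = ρVD/μ, so Darcy-Weisbach reduces to ΔP = 32μLV/D². Solving for V: V = ΔP·D²/(32μL) = 1.673e+06·(0.1028)²/(32·0.344·351.7) = 4.567 m/s.
Check: Re = ρVD/μ = 900.7·4.567·0.1028/0.344 = 1229 < 2300, so the laminar assumption holds.
Q = V·A = 4.567·(π/4·0.1028²) = 0.0379 m³/s = 37.90 L/s.

Q ≈ 37.90 L/s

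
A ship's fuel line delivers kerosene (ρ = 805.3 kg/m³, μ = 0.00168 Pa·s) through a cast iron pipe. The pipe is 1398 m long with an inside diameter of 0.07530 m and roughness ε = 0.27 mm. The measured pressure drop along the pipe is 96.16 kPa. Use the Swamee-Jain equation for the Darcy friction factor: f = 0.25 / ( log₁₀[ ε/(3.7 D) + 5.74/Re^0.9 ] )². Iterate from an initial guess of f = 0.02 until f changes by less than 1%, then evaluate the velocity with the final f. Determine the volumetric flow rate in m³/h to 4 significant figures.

Q ≈ 10.11 m³/h

Rearranging Darcy-Weisbach: V = √(2·ΔP·D/(f·L·ρ)). With ε/D = 0.00027/0.0753 = 0.00359, iterate starting from f = 0.02:
  f = 0.02 → V = √(2·9.616e+04·0.0753/(0.02·1398·805.3)) = 0.802 m/s; Re = ρVD/μ = 2.895e+04; f → 0.0315
  f = 0.0315 → V = 0.6391 m/s; Re = 2.307e+04; f → 0.03228
  f = 0.03228 → V = 0.6312 m/s; Re = 2.278e+04; f → 0.03233
Converged (Δf/f < 1%). With the final f = 0.03233: V = √(2·9.616e+04·0.0753/(0.03233·1398·805.3)) = 0.6308 m/s.
Q = V·A = 0.6308·(π/4·0.0753²) = 0.002809 m³/s = 10.11 m³/h.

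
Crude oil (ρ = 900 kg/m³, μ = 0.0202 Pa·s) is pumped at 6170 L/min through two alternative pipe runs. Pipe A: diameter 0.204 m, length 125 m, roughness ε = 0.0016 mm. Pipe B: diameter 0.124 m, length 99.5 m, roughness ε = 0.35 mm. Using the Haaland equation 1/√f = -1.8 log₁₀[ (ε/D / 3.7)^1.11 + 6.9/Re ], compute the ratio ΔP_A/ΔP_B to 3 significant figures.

ΔP_A/ΔP_B ≈ 0.0872

Pipe A: V = Q/A = 0.1028/0.03269 = 3.146 m/s; Re = 2.86e+04; ε/D = 7.84e-06; Haaland → f = 0.0236; ΔP_A = f(L/D)(ρV²/2) = 6.441e+04 Pa.
Pipe B: V = Q/A = 0.1028/0.01208 = 8.515 m/s; Re = 4.705e+04; ε/D = 0.00282; Haaland → f = 0.02822; ΔP_B = f(L/D)(ρV²/2) = 7.389e+05 Pa.
ΔP_A/ΔP_B = 6.441e+04/7.389e+05 = 0.0872.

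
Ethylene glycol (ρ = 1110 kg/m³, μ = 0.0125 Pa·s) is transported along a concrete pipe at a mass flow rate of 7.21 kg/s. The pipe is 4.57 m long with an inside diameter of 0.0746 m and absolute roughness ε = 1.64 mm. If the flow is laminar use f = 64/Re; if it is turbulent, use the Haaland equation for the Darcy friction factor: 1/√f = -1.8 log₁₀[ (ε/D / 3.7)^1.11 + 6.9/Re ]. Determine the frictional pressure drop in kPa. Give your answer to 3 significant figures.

ΔP ≈ 4.06 kPa

A = πD²/4 = π(0.0746)²/4 = 0.004371 m²; mean velocity V = ṁ/(ρA) = 7.21/(1110 · 0.004371) = 1.486 m/s.
Reynolds number Re = ρVD/μ = 1110 · 1.486 · 0.0746 / 0.0125 = 9845.
Re > 4000 → turbulent. Relative roughness ε/D = 0.00164/0.0746 = 0.022. Haaland: 1/√f = -1.8 log₁₀[(0.022/3.7)^1.11 + 6.9/9845] = -1.8 log₁₀[0.00338 + 0.000701] = 4.3, so f = 0.05407.
Darcy-Weisbach: ΔP = f(L/D)(ρV²/2) = 0.05407·(4.57/0.0746)·(1110·1.486²/2) = 0.05407·61.26·1226 = 4060 Pa.
ΔP = 4060 Pa = 4.06 kPa.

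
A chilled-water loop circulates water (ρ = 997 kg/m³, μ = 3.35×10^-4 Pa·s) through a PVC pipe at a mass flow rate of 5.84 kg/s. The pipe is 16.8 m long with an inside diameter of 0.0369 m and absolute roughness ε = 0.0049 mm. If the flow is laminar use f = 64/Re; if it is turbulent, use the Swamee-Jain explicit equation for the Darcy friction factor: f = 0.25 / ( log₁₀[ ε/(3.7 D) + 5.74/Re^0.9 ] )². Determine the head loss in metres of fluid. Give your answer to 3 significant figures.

A = πD²/4 = π(0.0369)²/4 = 0.001069 m²; mean velocity V = ṁ/(ρA) = 5.84/(997 · 0.001069) = 5.477 m/s.
Reynolds number Re = ρVD/μ = 997 · 5.477 · 0.0369 / 0.000335 = 6.015e+05.
Re > 4000 → turbulent. Relative roughness ε/D = 4.9e-06/0.0369 = 0.000133. Swamee-Jain: f = 0.25/(log₁₀[0.000133/3.7 + 5.74/6.015e+05^0.9])² = 0.25/(log₁₀[3.59e-05 + 3.61e-05])² = 0.25/(-4.143)² = 0.01457.
Darcy-Weisbach: ΔP = f(L/D)(ρV²/2) = 0.01457·(16.8/0.0369)·(997·5.477²/2) = 0.01457·455.3·1.496e+04 = 9.919e+04 Pa.
Head loss h_f = ΔP/(ρg) = 9.919e+04/(997·9.81) = 10.1 m.

h_f ≈ 10.1 m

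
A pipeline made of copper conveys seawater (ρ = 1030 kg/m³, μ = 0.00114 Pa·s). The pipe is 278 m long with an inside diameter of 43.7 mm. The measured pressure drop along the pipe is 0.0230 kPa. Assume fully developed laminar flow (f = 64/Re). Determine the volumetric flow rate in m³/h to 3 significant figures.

For laminar flow, f = 64/Re with Re = ρVD/μ, so Darcy-Weisbach reduces to ΔP = 32μLV/D². Solving for V: V = ΔP·D²/(32μL) = 23·(0.0437)²/(32·0.00114·278) = 0.004331 m/s.
Check: Re = ρVD/μ = 1030·0.004331·0.0437/0.00114 = 171 < 2300, so the laminar assumption holds.
Q = V·A = 0.004331·(π/4·0.0437²) = 6.496e-06 m³/s = 0.0234 m³/h.

Q ≈ 0.0234 m³/h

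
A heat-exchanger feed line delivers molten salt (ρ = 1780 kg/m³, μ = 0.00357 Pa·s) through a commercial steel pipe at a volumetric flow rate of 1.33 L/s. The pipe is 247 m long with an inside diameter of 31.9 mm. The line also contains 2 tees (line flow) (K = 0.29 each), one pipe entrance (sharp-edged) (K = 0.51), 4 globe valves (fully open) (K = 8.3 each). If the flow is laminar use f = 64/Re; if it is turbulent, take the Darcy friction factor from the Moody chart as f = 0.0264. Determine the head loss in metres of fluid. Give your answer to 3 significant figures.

Q = 1.33 L/s = 1.33/1000 = 0.00133 m³/s.
Cross-sectional area A = πD²/4 = π(0.0319)²/4 = 0.0007992 m²; mean velocity V = Q/A = 0.00133/0.0007992 = 1.664 m/s.
Reynolds number Re = ρVD/μ = 1780 · 1.664 · 0.0319 / 0.00357 = 2.647e+04.
Re > 4000 → turbulent; use the Moody-chart value f = 0.0264.
Total minor-loss coefficient ΣK = 2·0.29 + 1·0.51 + 4·8.3 = 34.3.
ΔP = [f·L/D + ΣK]·(ρV²/2) = [0.0264·247/0.0319 + 34.3]·(1780·1.664²/2) = [204.4 + 34.3]·2465 = 5.883e+05 Pa.
Head loss h_f = ΔP/(ρg) = 5.883e+05/(1780·9.81) = 33.7 m.

h_f ≈ 33.7 m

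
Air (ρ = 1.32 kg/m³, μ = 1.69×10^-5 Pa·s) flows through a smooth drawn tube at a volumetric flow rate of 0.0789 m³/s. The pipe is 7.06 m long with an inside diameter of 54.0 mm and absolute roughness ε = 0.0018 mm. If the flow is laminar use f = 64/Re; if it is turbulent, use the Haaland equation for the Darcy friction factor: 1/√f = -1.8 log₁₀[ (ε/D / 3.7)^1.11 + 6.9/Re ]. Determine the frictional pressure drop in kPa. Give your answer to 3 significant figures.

Cross-sectional area A = πD²/4 = π(0.054)²/4 = 0.00229 m²; mean velocity V = Q/A = 0.0789/0.00229 = 34.45 m/s.
Reynolds number Re = ρVD/μ = 1.32 · 34.45 · 0.054 / 1.69e-05 = 1.453e+05.
Re > 4000 → turbulent. Relative roughness ε/D = 1.8e-06/0.054 = 3.33e-05. Haaland: 1/√f = -1.8 log₁₀[(3.33e-05/3.7)^1.11 + 6.9/1.453e+05] = -1.8 log₁₀[2.51e-06 + 4.75e-05] = 7.742, so f = 0.01668.
Darcy-Weisbach: ΔP = f(L/D)(ρV²/2) = 0.01668·(7.06/0.054)·(1.32·34.45²/2) = 0.01668·130.7·783.3 = 1709 Pa.
ΔP = 1709 Pa = 1.71 kPa.

ΔP ≈ 1.71 kPa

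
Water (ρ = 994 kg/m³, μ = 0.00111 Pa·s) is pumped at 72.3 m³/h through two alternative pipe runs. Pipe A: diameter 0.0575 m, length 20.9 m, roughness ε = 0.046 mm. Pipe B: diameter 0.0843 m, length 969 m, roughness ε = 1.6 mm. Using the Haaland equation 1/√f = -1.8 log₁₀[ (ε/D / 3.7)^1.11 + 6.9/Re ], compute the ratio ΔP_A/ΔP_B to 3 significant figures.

Pipe A: V = Q/A = 0.02008/0.002597 = 7.734 m/s; Re = 3.982e+05; ε/D = 0.0008; Haaland → f = 0.01941; ΔP_A = f(L/D)(ρV²/2) = 2.097e+05 Pa.
Pipe B: V = Q/A = 0.02008/0.005581 = 3.598 m/s; Re = 2.716e+05; ε/D = 0.019; Haaland → f = 0.04792; ΔP_B = f(L/D)(ρV²/2) = 3.544e+06 Pa.
ΔP_A/ΔP_B = 2.097e+05/3.544e+06 = 0.0592.

ΔP_A/ΔP_B ≈ 0.0592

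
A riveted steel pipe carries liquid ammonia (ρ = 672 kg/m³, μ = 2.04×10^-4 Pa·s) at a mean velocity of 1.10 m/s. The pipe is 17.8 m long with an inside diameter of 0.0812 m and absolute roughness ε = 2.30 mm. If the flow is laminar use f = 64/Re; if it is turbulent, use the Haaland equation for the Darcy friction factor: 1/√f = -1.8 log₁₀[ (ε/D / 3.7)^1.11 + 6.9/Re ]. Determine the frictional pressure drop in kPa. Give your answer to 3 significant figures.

ΔP ≈ 5.00 kPa

Reynolds number Re = ρVD/μ = 672 · 1.1 · 0.0812 / 0.000204 = 2.942e+05.
Re > 4000 → turbulent. Relative roughness ε/D = 0.0023/0.0812 = 0.0283. Haaland: 1/√f = -1.8 log₁₀[(0.0283/3.7)^1.11 + 6.9/2.942e+05] = -1.8 log₁₀[0.00448 + 2.35e-05] = 4.224, so f = 0.05605.
Darcy-Weisbach: ΔP = f(L/D)(ρV²/2) = 0.05605·(17.8/0.0812)·(672·1.1²/2) = 0.05605·219.2·406.6 = 4996 Pa.
ΔP = 4996 Pa = 5.00 kPa.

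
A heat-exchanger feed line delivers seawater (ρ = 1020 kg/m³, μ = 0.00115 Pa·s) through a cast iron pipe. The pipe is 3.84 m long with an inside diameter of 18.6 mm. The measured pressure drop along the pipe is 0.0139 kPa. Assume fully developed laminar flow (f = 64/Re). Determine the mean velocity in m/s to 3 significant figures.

V ≈ 0.0340 m/s

For laminar flow, f = 64/Re with Re = ρVD/μ, so Darcy-Weisbach reduces to ΔP = 32μLV/D². Solving for V: V = ΔP·D²/(32μL) = 13.9·(0.0186)²/(32·0.00115·3.84) = 0.03403 m/s.
Check: Re = ρVD/μ = 1020·0.03403·0.0186/0.00115 = 561.4 < 2300, so the laminar assumption holds.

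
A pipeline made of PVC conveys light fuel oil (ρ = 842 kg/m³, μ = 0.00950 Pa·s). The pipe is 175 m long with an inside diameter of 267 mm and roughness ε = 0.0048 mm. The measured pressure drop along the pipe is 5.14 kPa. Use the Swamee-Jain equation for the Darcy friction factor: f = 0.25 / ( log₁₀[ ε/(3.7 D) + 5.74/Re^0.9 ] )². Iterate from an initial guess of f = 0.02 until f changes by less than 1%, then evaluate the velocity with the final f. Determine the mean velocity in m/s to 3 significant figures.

Rearranging Darcy-Weisbach: V = √(2·ΔP·D/(f·L·ρ)). With ε/D = 4.8e-06/0.267 = 1.8e-05, iterate starting from f = 0.02:
  f = 0.02 → V = √(2·5140·0.267/(0.02·175·842)) = 0.9651 m/s; Re = ρVD/μ = 2.284e+04; f → 0.02502
  f = 0.02502 → V = 0.8628 m/s; Re = 2.042e+04; f → 0.02573
  f = 0.02573 → V = 0.8509 m/s; Re = 2.014e+04; f → 0.02582
Converged (Δf/f < 1%). With the final f = 0.02582: V = √(2·5140·0.267/(0.02582·175·842)) = 0.8495 m/s.

V ≈ 0.849 m/s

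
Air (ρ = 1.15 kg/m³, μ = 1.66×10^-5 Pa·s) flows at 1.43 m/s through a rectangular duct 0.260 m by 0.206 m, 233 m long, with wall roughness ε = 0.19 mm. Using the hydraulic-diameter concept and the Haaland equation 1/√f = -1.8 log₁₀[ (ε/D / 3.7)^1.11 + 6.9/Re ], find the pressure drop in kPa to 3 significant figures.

Hydraulic diameter D_h = 4A/P = 4·(0.26·0.206)/(2·(0.26+0.206)) = 0.2142/0.932 = 0.2299 m.
Re = ρVD_h/μ = 1.15·1.43·0.2299/1.66e-05 = 2.277e+04.
ε/D_h = 0.00019/0.2299 = 0.000827; Haaland gives 1/√f = -1.8 log₁₀[8.86e-05+0.000303] = 6.133, so f = 0.02659.
ΔP = f(L/D_h)(ρV²/2) = 0.02659·233/0.2299·1.176 = 31.69 Pa.
ΔP = 0.0317 kPa.

ΔP ≈ 0.0317 kPa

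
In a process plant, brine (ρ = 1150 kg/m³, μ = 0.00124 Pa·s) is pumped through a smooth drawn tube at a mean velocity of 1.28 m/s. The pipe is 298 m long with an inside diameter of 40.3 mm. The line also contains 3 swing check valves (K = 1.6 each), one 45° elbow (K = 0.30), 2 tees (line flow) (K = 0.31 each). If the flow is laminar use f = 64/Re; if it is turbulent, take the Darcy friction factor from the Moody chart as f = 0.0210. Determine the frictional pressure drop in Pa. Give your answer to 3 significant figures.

Reynolds number Re = ρVD/μ = 1150 · 1.28 · 0.0403 / 0.00124 = 4.784e+04.
Re > 4000 → turbulent; use the Moody-chart value f = 0.0210.
Total minor-loss coefficient ΣK = 3·1.6 + 1·0.3 + 2·0.31 = 5.72.
ΔP = [f·L/D + ΣK]·(ρV²/2) = [0.021·298/0.0403 + 5.72]·(1150·1.28²/2) = [155.3 + 5.72]·942.1 = 1.517e+05 Pa.

ΔP ≈ 152000 Pa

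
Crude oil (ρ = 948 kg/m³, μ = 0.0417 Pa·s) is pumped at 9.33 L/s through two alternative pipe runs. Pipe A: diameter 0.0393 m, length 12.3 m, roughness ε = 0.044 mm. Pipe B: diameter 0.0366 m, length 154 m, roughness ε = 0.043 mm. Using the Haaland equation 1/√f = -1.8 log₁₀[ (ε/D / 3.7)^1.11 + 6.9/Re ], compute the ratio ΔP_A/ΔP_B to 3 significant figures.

ΔP_A/ΔP_B ≈ 0.0569

Pipe A: V = Q/A = 0.00933/0.001213 = 7.691 m/s; Re = 6872; ε/D = 0.00112; Haaland → f = 0.03552; ΔP_A = f(L/D)(ρV²/2) = 3.118e+05 Pa.
Pipe B: V = Q/A = 0.00933/0.001052 = 8.868 m/s; Re = 7379; ε/D = 0.00117; Haaland → f = 0.03494; ΔP_B = f(L/D)(ρV²/2) = 5.48e+06 Pa.
ΔP_A/ΔP_B = 3.118e+05/5.48e+06 = 0.0569.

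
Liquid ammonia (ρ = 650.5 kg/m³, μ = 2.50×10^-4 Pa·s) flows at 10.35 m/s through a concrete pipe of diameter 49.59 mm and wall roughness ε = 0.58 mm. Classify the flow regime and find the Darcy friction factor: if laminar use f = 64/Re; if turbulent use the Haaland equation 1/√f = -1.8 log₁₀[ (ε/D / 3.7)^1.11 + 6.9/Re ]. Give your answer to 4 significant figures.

f ≈ 0.04011

Re = ρVD/μ = 650.5·10.35·0.04959/0.00025 = 1.335e+06.
Re > 4000 → turbulent. ε/D = 0.00058/0.04959 = 0.0117; Haaland: 1/√f = -1.8 log₁₀[0.00168 + 5.17e-06] = 4.993, so f = 0.04011.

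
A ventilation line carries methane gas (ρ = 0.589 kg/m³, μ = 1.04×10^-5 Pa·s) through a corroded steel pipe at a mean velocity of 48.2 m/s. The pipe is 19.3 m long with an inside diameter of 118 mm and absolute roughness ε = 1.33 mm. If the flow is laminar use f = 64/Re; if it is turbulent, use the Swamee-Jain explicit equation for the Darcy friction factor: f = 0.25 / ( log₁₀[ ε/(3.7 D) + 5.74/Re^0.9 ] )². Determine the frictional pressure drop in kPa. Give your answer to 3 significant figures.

ΔP ≈ 4.45 kPa

Reynolds number Re = ρVD/μ = 0.589 · 48.2 · 0.118 / 1.04e-05 = 3.221e+05.
Re > 4000 → turbulent. Relative roughness ε/D = 0.00133/0.118 = 0.0113. Swamee-Jain: f = 0.25/(log₁₀[0.0113/3.7 + 5.74/3.221e+05^0.9])² = 0.25/(log₁₀[0.00305 + 6.33e-05])² = 0.25/(-2.507)² = 0.03977.
Darcy-Weisbach: ΔP = f(L/D)(ρV²/2) = 0.03977·(19.3/0.118)·(0.589·48.2²/2) = 0.03977·163.6·684.2 = 4450 Pa.
ΔP = 4450 Pa = 4.45 kPa.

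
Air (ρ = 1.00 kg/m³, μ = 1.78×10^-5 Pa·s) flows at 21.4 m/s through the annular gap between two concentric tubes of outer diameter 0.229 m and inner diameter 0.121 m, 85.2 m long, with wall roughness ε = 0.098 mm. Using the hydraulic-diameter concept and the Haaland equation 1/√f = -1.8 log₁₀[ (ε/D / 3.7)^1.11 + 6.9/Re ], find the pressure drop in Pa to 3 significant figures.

ΔP ≈ 3820 Pa

Hydraulic diameter D_h = 4A/P = D_o - D_i = 0.229 - 0.121 = 0.108 m.
Re = ρVD_h/μ = 1·21.4·0.108/1.78e-05 = 1.298e+05.
ε/D_h = 9.8e-05/0.108 = 0.000907; Haaland gives 1/√f = -1.8 log₁₀[9.83e-05+5.31e-05] = 6.876, so f = 0.02115.
ΔP = f(L/D_h)(ρV²/2) = 0.02115·85.2/0.108·229 = 3821 Pa.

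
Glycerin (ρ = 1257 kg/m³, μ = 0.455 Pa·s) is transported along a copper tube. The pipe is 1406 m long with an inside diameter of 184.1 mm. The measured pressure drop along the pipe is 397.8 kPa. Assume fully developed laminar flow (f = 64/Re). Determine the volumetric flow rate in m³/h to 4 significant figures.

For laminar flow, f = 64/Re with Re = ρVD/μ, so Darcy-Weisbach reduces to ΔP = 32μLV/D². Solving for V: V = ΔP·D²/(32μL) = 3.978e+05·(0.1841)²/(32·0.455·1406) = 0.6586 m/s.
Check: Re = ρVD/μ = 1257·0.6586·0.1841/0.455 = 335 < 2300, so the laminar assumption holds.
Q = V·A = 0.6586·(π/4·0.1841²) = 0.01753 m³/s = 63.11 m³/h.

Q ≈ 63.11 m³/h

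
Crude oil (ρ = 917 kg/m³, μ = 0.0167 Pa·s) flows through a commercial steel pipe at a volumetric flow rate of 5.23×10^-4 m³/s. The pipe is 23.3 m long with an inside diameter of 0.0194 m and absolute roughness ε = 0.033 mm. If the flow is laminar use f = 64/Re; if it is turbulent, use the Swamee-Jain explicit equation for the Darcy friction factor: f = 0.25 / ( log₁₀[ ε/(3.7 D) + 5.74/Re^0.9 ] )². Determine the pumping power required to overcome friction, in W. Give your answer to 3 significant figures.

P ≈ 30.6 W

Cross-sectional area A = πD²/4 = π(0.0194)²/4 = 0.0002956 m²; mean velocity V = Q/A = 0.000523/0.0002956 = 1.769 m/s.
Reynolds number Re = ρVD/μ = 917 · 1.769 · 0.0194 / 0.0167 = 1885.
Re < 2300 → laminar flow, so f = 64/Re = 64/1885 = 0.03396 (the turbulent correlation is not needed).
Darcy-Weisbach: ΔP = f(L/D)(ρV²/2) = 0.03396·(23.3/0.0194)·(917·1.769²/2) = 0.03396·1201·1435 = 5.854e+04 Pa.
Pumping power P = QΔP = 0.000523·5.854e+04 = 30.61 W = 30.6 W.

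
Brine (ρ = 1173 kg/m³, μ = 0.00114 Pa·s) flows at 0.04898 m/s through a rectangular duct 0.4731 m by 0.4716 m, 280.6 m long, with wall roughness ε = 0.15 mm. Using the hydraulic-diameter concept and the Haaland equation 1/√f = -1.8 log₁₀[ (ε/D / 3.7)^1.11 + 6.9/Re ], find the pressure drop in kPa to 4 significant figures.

Hydraulic diameter D_h = 4A/P = 4·(0.4731·0.4716)/(2·(0.4731+0.4716)) = 0.8925/1.889 = 0.4723 m.
Re = ρVD_h/μ = 1173·0.04898·0.4723/0.00114 = 2.381e+04.
ε/D_h = 0.00015/0.4723 = 0.000318; Haaland gives 1/√f = -1.8 log₁₀[3.06e-05+0.00029] = 6.29, so f = 0.02528.
ΔP = f(L/D_h)(ρV²/2) = 0.02528·280.6/0.4723·1.407 = 21.13 Pa.
ΔP = 0.02113 kPa.

ΔP ≈ 0.02113 kPa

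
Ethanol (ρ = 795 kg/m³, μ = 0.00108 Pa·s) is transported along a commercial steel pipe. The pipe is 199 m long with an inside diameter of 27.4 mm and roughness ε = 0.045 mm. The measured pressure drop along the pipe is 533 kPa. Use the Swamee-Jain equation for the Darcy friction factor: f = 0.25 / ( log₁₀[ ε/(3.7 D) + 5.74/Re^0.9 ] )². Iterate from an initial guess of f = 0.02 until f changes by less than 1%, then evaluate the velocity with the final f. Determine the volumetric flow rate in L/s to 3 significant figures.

Q ≈ 1.58 L/s

Rearranging Darcy-Weisbach: V = √(2·ΔP·D/(f·L·ρ)). With ε/D = 4.5e-05/0.0274 = 0.00164, iterate starting from f = 0.02:
  f = 0.02 → V = √(2·5.33e+05·0.0274/(0.02·199·795)) = 3.038 m/s; Re = ρVD/μ = 6.128e+04; f → 0.02537
  f = 0.02537 → V = 2.698 m/s; Re = 5.441e+04; f → 0.02567
  f = 0.02567 → V = 2.682 m/s; Re = 5.409e+04; f → 0.02569
Converged (Δf/f < 1%). With the final f = 0.02569: V = √(2·5.33e+05·0.0274/(0.02569·199·795)) = 2.681 m/s.
Q = V·A = 2.681·(π/4·0.0274²) = 0.001581 m³/s = 1.58 L/s.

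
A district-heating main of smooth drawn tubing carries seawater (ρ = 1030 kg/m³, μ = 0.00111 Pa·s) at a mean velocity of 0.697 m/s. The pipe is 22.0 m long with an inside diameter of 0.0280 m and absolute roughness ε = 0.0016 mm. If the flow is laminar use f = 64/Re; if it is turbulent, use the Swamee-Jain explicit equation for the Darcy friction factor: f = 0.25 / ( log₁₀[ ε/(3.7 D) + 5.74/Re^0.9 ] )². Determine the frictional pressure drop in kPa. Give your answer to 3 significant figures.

Reynolds number Re = ρVD/μ = 1030 · 0.697 · 0.028 / 0.00111 = 1.811e+04.
Re > 4000 → turbulent. Relative roughness ε/D = 1.6e-06/0.028 = 5.71e-05. Swamee-Jain: f = 0.25/(log₁₀[5.71e-05/3.7 + 5.74/1.811e+04^0.9])² = 0.25/(log₁₀[1.54e-05 + 0.000845])² = 0.25/(-3.065)² = 0.02661.
Darcy-Weisbach: ΔP = f(L/D)(ρV²/2) = 0.02661·(22/0.028)·(1030·0.697²/2) = 0.02661·785.7·250.2 = 5230 Pa.
ΔP = 5230 Pa = 5.23 kPa.

ΔP ≈ 5.23 kPa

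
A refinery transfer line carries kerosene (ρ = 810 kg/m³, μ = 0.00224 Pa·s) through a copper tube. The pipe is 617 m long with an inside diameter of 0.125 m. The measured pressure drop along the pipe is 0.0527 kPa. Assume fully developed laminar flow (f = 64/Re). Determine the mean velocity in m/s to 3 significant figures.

For laminar flow, f = 64/Re with Re = ρVD/μ, so Darcy-Weisbach reduces to ΔP = 32μLV/D². Solving for V: V = ΔP·D²/(32μL) = 52.7·(0.125)²/(32·0.00224·617) = 0.01862 m/s.
Check: Re = ρVD/μ = 810·0.01862·0.125/0.00224 = 841.6 < 2300, so the laminar assumption holds.

V ≈ 0.0186 m/s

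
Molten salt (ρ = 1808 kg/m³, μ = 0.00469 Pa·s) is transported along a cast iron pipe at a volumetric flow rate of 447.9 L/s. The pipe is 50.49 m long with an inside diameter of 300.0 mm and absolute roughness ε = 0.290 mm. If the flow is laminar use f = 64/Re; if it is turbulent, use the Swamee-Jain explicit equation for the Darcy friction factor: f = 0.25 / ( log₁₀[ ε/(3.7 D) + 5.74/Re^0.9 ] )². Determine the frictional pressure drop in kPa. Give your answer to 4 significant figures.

Q = 447.9 L/s = 447.9/1000 = 0.4479 m³/s.
Cross-sectional area A = πD²/4 = π(0.3)²/4 = 0.07069 m²; mean velocity V = Q/A = 0.4479/0.07069 = 6.336 m/s.
Reynolds number Re = ρVD/μ = 1808 · 6.336 · 0.3 / 0.00469 = 7.328e+05.
Re > 4000 → turbulent. Relative roughness ε/D = 0.00029/0.3 = 0.000967. Swamee-Jain: f = 0.25/(log₁₀[0.000967/3.7 + 5.74/7.328e+05^0.9])² = 0.25/(log₁₀[0.000261 + 3.02e-05])² = 0.25/(-3.535)² = 0.02.
Darcy-Weisbach: ΔP = f(L/D)(ρV²/2) = 0.02·(50.49/0.3)·(1808·6.336²/2) = 0.02·168.3·3.63e+04 = 1.222e+05 Pa.
ΔP = 1.222e+05 Pa = 122.2 kPa.

ΔP ≈ 122.2 kPa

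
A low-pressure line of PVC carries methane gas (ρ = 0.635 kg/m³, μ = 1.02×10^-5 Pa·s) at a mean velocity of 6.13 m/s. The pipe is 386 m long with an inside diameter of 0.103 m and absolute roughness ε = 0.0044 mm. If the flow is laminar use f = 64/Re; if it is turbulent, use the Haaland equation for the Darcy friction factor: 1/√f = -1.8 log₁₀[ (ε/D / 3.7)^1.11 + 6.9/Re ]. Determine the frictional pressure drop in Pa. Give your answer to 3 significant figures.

Reynolds number Re = ρVD/μ = 0.635 · 6.13 · 0.103 / 1.02e-05 = 3.931e+04.
Re > 4000 → turbulent. Relative roughness ε/D = 4.4e-06/0.103 = 4.27e-05. Haaland: 1/√f = -1.8 log₁₀[(4.27e-05/3.7)^1.11 + 6.9/3.931e+04] = -1.8 log₁₀[3.31e-06 + 0.000176] = 6.746, so f = 0.02198.
Darcy-Weisbach: ΔP = f(L/D)(ρV²/2) = 0.02198·(386/0.103)·(0.635·6.13²/2) = 0.02198·3748·11.93 = 982.6 Pa.

ΔP ≈ 983 Pa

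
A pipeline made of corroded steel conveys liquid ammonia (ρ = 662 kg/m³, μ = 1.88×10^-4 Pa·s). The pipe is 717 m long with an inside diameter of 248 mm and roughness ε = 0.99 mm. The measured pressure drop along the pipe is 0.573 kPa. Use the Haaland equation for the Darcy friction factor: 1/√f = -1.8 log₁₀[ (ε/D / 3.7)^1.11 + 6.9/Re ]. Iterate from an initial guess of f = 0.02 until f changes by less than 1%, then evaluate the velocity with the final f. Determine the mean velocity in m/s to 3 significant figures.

Rearranging Darcy-Weisbach: V = √(2·ΔP·D/(f·L·ρ)). With ε/D = 0.00099/0.248 = 0.00399, iterate starting from f = 0.02:
  f = 0.02 → V = √(2·573·0.248/(0.02·717·662)) = 0.173 m/s; Re = ρVD/μ = 1.511e+05; f → 0.02911
  f = 0.02911 → V = 0.1434 m/s; Re = 1.252e+05; f → 0.02924
Converged (Δf/f < 1%). With the final f = 0.02924: V = √(2·573·0.248/(0.02924·717·662)) = 0.1431 m/s.

V ≈ 0.143 m/s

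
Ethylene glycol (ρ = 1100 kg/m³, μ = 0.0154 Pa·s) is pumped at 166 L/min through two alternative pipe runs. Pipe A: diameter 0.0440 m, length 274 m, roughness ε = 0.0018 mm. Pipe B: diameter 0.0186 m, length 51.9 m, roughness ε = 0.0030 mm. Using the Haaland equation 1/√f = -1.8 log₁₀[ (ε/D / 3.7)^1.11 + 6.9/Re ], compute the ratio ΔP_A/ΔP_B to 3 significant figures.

ΔP_A/ΔP_B ≈ 0.0901

Pipe A: V = Q/A = 0.002767/0.001521 = 1.82 m/s; Re = 5719; ε/D = 4.09e-05; Haaland → f = 0.03627; ΔP_A = f(L/D)(ρV²/2) = 4.112e+05 Pa.
Pipe B: V = Q/A = 0.002767/0.0002717 = 10.18 m/s; Re = 1.353e+04; ε/D = 0.000161; Haaland → f = 0.02868; ΔP_B = f(L/D)(ρV²/2) = 4.564e+06 Pa.
ΔP_A/ΔP_B = 4.112e+05/4.564e+06 = 0.0901.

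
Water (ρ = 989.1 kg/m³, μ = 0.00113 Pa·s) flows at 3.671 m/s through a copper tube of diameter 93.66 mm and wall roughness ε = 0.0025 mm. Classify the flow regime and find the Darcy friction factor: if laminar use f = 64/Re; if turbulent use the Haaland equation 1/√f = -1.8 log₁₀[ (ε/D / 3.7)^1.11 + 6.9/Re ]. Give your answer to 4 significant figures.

Re = ρVD/μ = 989.1·3.671·0.09366/0.00113 = 3.01e+05.
Re > 4000 → turbulent. ε/D = 2.5e-06/0.09366 = 2.67e-05; Haaland: 1/√f = -1.8 log₁₀[1.96e-06 + 2.29e-05] = 8.287, so f = 0.01456.

f ≈ 0.01456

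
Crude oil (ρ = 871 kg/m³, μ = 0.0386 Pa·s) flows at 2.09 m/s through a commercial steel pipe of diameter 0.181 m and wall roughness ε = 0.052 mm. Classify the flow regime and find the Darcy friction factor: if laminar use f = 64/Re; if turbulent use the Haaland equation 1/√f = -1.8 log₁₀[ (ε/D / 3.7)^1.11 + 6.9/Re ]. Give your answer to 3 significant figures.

Re = ρVD/μ = 871·2.09·0.181/0.0386 = 8536.
Re > 4000 → turbulent. ε/D = 5.2e-05/0.181 = 0.000287; Haaland: 1/√f = -1.8 log₁₀[2.74e-05 + 0.000808] = 5.54, so f = 0.03258.

f ≈ 0.0326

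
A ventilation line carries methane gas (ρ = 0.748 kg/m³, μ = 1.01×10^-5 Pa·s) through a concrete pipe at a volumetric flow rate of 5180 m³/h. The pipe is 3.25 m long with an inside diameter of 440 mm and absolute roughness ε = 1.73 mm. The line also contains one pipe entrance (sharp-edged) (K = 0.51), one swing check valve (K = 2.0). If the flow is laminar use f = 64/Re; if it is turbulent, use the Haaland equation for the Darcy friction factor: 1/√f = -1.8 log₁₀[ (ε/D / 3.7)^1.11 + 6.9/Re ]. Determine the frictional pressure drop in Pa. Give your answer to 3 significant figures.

Q = 5180 m³/h = 5180/3600 = 1.439 m³/s.
Cross-sectional area A = πD²/4 = π(0.44)²/4 = 0.1521 m²; mean velocity V = Q/A = 1.439/0.1521 = 9.463 m/s.
Reynolds number Re = ρVD/μ = 0.748 · 9.463 · 0.44 / 1.01e-05 = 3.084e+05.
Re > 4000 → turbulent. Relative roughness ε/D = 0.00173/0.44 = 0.00393. Haaland: 1/√f = -1.8 log₁₀[(0.00393/3.7)^1.11 + 6.9/3.084e+05] = -1.8 log₁₀[0.0005 + 2.24e-05] = 5.907, so f = 0.02866.
Total minor-loss coefficient ΣK = 1·0.51 + 1·2 = 2.51.
ΔP = [f·L/D + ΣK]·(ρV²/2) = [0.02866·3.25/0.44 + 2.51]·(0.748·9.463²/2) = [0.2117 + 2.51]·33.49 = 91.15 Pa.

ΔP ≈ 91.2 Pa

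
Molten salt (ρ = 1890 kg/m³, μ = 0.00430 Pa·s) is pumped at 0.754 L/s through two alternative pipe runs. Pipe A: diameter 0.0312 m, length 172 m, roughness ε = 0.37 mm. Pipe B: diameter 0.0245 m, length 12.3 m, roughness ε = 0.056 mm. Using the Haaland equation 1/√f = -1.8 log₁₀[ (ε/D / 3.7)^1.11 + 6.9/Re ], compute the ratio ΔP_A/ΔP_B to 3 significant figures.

Pipe A: V = Q/A = 0.000754/0.0007645 = 0.9862 m/s; Re = 1.352e+04; ε/D = 0.0119; Haaland → f = 0.04379; ΔP_A = f(L/D)(ρV²/2) = 2.219e+05 Pa.
Pipe B: V = Q/A = 0.000754/0.0004714 = 1.599 m/s; Re = 1.722e+04; ε/D = 0.00229; Haaland → f = 0.0307; ΔP_B = f(L/D)(ρV²/2) = 3.725e+04 Pa.
ΔP_A/ΔP_B = 2.219e+05/3.725e+04 = 5.96.

ΔP_A/ΔP_B ≈ 5.96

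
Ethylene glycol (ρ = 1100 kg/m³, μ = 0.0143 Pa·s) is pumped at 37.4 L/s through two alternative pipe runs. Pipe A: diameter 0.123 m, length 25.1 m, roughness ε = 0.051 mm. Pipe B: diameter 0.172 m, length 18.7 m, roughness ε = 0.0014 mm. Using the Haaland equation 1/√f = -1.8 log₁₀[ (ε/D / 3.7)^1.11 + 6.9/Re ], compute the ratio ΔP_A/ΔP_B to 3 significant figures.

ΔP_A/ΔP_B ≈ 6.88

Pipe A: V = Q/A = 0.0374/0.01188 = 3.148 m/s; Re = 2.978e+04; ε/D = 0.000415; Haaland → f = 0.0243; ΔP_A = f(L/D)(ρV²/2) = 2.702e+04 Pa.
Pipe B: V = Q/A = 0.0374/0.02324 = 1.61 m/s; Re = 2.13e+04; ε/D = 8.14e-06; Haaland → f = 0.02536; ΔP_B = f(L/D)(ρV²/2) = 3929 Pa.
ΔP_A/ΔP_B = 2.702e+04/3929 = 6.88.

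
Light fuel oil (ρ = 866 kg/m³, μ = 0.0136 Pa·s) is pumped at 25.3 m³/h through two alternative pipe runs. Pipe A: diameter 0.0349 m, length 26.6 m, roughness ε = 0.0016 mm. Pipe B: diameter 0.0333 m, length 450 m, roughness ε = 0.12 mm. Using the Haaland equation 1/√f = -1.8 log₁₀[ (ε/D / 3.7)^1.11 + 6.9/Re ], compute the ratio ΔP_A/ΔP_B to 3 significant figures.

ΔP_A/ΔP_B ≈ 0.0387

Pipe A: V = Q/A = 0.007028/0.0009566 = 7.346 m/s; Re = 1.633e+04; ε/D = 4.58e-05; Haaland → f = 0.02717; ΔP_A = f(L/D)(ρV²/2) = 4.839e+05 Pa.
Pipe B: V = Q/A = 0.007028/0.0008709 = 8.069 m/s; Re = 1.711e+04; ε/D = 0.0036; Haaland → f = 0.03282; ΔP_B = f(L/D)(ρV²/2) = 1.25e+07 Pa.
ΔP_A/ΔP_B = 4.839e+05/1.25e+07 = 0.0387.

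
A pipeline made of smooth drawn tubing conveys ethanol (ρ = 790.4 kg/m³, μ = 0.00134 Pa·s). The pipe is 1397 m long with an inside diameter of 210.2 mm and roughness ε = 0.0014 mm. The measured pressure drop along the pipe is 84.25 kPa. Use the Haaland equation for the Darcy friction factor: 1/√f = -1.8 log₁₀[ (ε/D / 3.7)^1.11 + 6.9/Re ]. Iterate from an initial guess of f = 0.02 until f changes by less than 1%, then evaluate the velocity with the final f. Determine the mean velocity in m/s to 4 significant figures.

V ≈ 1.419 m/s

Rearranging Darcy-Weisbach: V = √(2·ΔP·D/(f·L·ρ)). With ε/D = 1.4e-06/0.2102 = 6.66e-06, iterate starting from f = 0.02:
  f = 0.02 → V = √(2·8.425e+04·0.2102/(0.02·1397·790.4)) = 1.266 m/s; Re = ρVD/μ = 1.57e+05; f → 0.01629
  f = 0.01629 → V = 1.403 m/s; Re = 1.74e+05; f → 0.01596
  f = 0.01596 → V = 1.418 m/s; Re = 1.758e+05; f → 0.01593
Converged (Δf/f < 1%). With the final f = 0.01593: V = √(2·8.425e+04·0.2102/(0.01593·1397·790.4)) = 1.419 m/s.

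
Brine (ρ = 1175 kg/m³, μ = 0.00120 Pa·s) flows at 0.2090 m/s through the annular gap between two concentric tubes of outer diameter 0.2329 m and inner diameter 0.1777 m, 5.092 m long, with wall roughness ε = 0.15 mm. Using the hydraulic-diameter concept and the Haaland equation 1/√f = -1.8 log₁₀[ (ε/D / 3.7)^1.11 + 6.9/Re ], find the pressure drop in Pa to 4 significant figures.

ΔP ≈ 79.82 Pa

Hydraulic diameter D_h = 4A/P = D_o - D_i = 0.2329 - 0.1777 = 0.0552 m.
Re = ρVD_h/μ = 1175·0.209·0.0552/0.0012 = 1.13e+04.
ε/D_h = 0.00015/0.0552 = 0.00272; Haaland gives 1/√f = -1.8 log₁₀[0.000332+0.000611] = 5.446, so f = 0.03372.
ΔP = f(L/D_h)(ρV²/2) = 0.03372·5.092/0.0552·25.66 = 79.82 Pa.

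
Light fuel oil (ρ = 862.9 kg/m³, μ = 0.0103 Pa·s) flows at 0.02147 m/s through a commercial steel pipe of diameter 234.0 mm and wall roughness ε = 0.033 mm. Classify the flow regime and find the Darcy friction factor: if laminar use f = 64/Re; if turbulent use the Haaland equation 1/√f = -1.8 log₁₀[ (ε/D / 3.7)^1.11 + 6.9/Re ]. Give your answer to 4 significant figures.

Re = ρVD/μ = 862.9·0.02147·0.234/0.0103 = 420.9.
Re < 2300 → laminar, so f = 64/Re = 0.1521 (roughness is irrelevant in laminar flow).

f ≈ 0.1521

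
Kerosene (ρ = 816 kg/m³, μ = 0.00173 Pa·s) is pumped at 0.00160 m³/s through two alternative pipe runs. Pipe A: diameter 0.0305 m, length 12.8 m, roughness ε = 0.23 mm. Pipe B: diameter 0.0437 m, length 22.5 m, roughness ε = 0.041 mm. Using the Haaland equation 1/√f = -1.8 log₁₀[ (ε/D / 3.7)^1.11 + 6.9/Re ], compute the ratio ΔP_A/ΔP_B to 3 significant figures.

Pipe A: V = Q/A = 0.0016/0.0007306 = 2.19 m/s; Re = 3.15e+04; ε/D = 0.00754; Haaland → f = 0.03662; ΔP_A = f(L/D)(ρV²/2) = 3.007e+04 Pa.
Pipe B: V = Q/A = 0.0016/0.0015 = 1.067 m/s; Re = 2.199e+04; ε/D = 0.000938; Haaland → f = 0.027; ΔP_B = f(L/D)(ρV²/2) = 6454 Pa.
ΔP_A/ΔP_B = 3.007e+04/6454 = 4.66.

ΔP_A/ΔP_B ≈ 4.66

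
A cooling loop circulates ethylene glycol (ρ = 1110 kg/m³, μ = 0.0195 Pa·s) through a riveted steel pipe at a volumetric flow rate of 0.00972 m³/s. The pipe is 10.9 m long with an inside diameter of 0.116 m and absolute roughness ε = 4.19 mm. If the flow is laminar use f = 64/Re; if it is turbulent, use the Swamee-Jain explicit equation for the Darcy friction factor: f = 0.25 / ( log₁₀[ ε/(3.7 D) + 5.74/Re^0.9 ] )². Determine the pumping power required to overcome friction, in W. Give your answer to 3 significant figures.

Cross-sectional area A = πD²/4 = π(0.116)²/4 = 0.01057 m²; mean velocity V = Q/A = 0.00972/0.01057 = 0.9197 m/s.
Reynolds number Re = ρVD/μ = 1110 · 0.9197 · 0.116 / 0.0195 = 6073.
Re > 4000 → turbulent. Relative roughness ε/D = 0.00419/0.116 = 0.0361. Swamee-Jain: f = 0.25/(log₁₀[0.0361/3.7 + 5.74/6073^0.9])² = 0.25/(log₁₀[0.00976 + 0.00226])² = 0.25/(-1.92)² = 0.06781.
Darcy-Weisbach: ΔP = f(L/D)(ρV²/2) = 0.06781·(10.9/0.116)·(1110·0.9197²/2) = 0.06781·93.97·469.5 = 2992 Pa.
Pumping power P = QΔP = 0.00972·2992 = 29.08 W = 29.1 W.

P ≈ 29.1 W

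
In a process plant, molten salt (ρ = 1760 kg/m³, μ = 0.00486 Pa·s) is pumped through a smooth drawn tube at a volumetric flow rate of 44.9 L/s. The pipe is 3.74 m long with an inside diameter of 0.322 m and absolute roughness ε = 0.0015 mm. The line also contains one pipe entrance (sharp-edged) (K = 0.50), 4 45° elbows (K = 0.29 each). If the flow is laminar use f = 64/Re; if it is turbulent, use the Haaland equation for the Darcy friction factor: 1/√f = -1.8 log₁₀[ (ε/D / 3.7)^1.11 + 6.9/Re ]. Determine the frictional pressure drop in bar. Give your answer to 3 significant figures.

ΔP ≈ 0.00505 bar

Q = 44.9 L/s = 44.9/1000 = 0.0449 m³/s.
Cross-sectional area A = πD²/4 = π(0.322)²/4 = 0.08143 m²; mean velocity V = Q/A = 0.0449/0.08143 = 0.5514 m/s.
Reynolds number Re = ρVD/μ = 1760 · 0.5514 · 0.322 / 0.00486 = 6.429e+04.
Re > 4000 → turbulent. Relative roughness ε/D = 1.5e-06/0.322 = 4.66e-06. Haaland: 1/√f = -1.8 log₁₀[(4.66e-06/3.7)^1.11 + 6.9/6.429e+04] = -1.8 log₁₀[2.83e-07 + 0.000107] = 7.143, so f = 0.0196.
Total minor-loss coefficient ΣK = 1·0.5 + 4·0.29 = 1.66.
ΔP = [f·L/D + ΣK]·(ρV²/2) = [0.0196·3.74/0.322 + 1.66]·(1760·0.5514²/2) = [0.2277 + 1.66]·267.5 = 505 Pa.
ΔP = 505 Pa = 0.00505 bar.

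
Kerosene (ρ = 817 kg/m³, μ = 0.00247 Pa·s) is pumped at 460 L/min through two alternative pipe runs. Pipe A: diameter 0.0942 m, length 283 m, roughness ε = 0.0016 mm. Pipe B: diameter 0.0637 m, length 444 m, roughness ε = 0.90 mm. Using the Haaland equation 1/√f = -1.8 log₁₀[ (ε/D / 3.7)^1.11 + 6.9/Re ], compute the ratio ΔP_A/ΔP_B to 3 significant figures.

Pipe A: V = Q/A = 0.007667/0.006969 = 1.1 m/s; Re = 3.428e+04; ε/D = 1.7e-05; Haaland → f = 0.02262; ΔP_A = f(L/D)(ρV²/2) = 3.36e+04 Pa.
Pipe B: V = Q/A = 0.007667/0.003187 = 2.406 m/s; Re = 5.069e+04; ε/D = 0.0141; Haaland → f = 0.04374; ΔP_B = f(L/D)(ρV²/2) = 7.207e+05 Pa.
ΔP_A/ΔP_B = 3.36e+04/7.207e+05 = 0.0466.

ΔP_A/ΔP_B ≈ 0.0466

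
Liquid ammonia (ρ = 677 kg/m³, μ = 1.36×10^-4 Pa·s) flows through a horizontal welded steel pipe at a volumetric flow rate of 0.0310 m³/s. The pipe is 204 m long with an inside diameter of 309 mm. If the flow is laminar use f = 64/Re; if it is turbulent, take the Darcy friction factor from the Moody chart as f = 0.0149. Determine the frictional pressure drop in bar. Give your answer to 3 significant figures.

ΔP ≈ 0.00569 bar

Cross-sectional area A = πD²/4 = π(0.309)²/4 = 0.07499 m²; mean velocity V = Q/A = 0.031/0.07499 = 0.4134 m/s.
Reynolds number Re = ρVD/μ = 677 · 0.4134 · 0.309 / 0.000136 = 6.359e+05.
Re > 4000 → turbulent; use the Moody-chart value f = 0.0149.
Darcy-Weisbach: ΔP = f(L/D)(ρV²/2) = 0.0149·(204/0.309)·(677·0.4134²/2) = 0.0149·660.2·57.85 = 569 Pa.
ΔP = 569 Pa = 0.00569 bar.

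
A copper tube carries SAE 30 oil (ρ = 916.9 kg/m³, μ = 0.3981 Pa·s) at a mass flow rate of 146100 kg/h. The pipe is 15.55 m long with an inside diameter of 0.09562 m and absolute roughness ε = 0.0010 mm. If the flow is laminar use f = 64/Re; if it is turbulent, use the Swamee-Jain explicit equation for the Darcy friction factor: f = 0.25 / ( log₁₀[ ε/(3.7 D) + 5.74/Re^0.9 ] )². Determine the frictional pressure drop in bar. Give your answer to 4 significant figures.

ΔP ≈ 1.335 bar

ṁ = 146100 kg/h = 146100/3600 = 40.58 kg/s.
A = πD²/4 = π(0.09562)²/4 = 0.007181 m²; mean velocity V = ṁ/(ρA) = 40.58/(916.9 · 0.007181) = 6.164 m/s.
Reynolds number Re = ρVD/μ = 916.9 · 6.164 · 0.09562 / 0.398 = 1357.
Re < 2300 → laminar flow, so f = 64/Re = 64/1357 = 0.04715 (the turbulent correlation is not needed).
Darcy-Weisbach: ΔP = f(L/D)(ρV²/2) = 0.04715·(15.55/0.09562)·(916.9·6.164²/2) = 0.04715·162.6·1.742e+04 = 1.335e+05 Pa.
ΔP = 1.335e+05 Pa = 1.335 bar.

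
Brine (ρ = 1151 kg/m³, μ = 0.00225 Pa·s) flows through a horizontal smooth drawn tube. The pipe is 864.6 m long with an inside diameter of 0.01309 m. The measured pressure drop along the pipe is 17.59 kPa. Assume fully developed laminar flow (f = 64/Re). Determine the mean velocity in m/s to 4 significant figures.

For laminar flow, f = 64/Re with Re = ρVD/μ, so Darcy-Weisbach reduces to ΔP = 32μLV/D². Solving for V: V = ΔP·D²/(32μL) = 1.759e+04·(0.01309)²/(32·0.00225·864.6) = 0.04842 m/s.
Check: Re = ρVD/μ = 1151·0.04842·0.01309/0.00225 = 324.2 < 2300, so the laminar assumption holds.

V ≈ 0.04842 m/s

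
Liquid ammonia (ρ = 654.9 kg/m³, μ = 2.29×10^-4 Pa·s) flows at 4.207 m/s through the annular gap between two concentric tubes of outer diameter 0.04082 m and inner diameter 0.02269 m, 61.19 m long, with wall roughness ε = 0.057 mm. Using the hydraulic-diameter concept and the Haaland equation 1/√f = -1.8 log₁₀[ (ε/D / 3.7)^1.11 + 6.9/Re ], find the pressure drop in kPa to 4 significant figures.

Hydraulic diameter D_h = 4A/P = D_o - D_i = 0.04082 - 0.02269 = 0.01813 m.
Re = ρVD_h/μ = 654.9·4.207·0.01813/0.000229 = 2.181e+05.
ε/D_h = 5.7e-05/0.01813 = 0.00314; Haaland gives 1/√f = -1.8 log₁₀[0.00039+3.16e-05] = 6.074, so f = 0.0271.
ΔP = f(L/D_h)(ρV²/2) = 0.0271·61.19/0.01813·5795 = 5.301e+05 Pa.
ΔP = 530.1 kPa.

ΔP ≈ 530.1 kPa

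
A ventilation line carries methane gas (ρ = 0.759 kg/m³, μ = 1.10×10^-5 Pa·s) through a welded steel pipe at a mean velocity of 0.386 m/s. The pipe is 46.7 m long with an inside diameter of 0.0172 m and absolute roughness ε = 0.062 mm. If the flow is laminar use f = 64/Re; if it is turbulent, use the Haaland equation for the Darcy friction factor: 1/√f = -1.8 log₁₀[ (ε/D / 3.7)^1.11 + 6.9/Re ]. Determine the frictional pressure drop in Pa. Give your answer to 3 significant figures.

Reynolds number Re = ρVD/μ = 0.759 · 0.386 · 0.0172 / 1.1e-05 = 458.1.
Re < 2300 → laminar flow, so f = 64/Re = 64/458.1 = 0.1397 (the turbulent correlation is not needed).
Darcy-Weisbach: ΔP = f(L/D)(ρV²/2) = 0.1397·(46.7/0.0172)·(0.759·0.386²/2) = 0.1397·2715·0.05654 = 21.45 Pa.

ΔP ≈ 21.4 Pa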